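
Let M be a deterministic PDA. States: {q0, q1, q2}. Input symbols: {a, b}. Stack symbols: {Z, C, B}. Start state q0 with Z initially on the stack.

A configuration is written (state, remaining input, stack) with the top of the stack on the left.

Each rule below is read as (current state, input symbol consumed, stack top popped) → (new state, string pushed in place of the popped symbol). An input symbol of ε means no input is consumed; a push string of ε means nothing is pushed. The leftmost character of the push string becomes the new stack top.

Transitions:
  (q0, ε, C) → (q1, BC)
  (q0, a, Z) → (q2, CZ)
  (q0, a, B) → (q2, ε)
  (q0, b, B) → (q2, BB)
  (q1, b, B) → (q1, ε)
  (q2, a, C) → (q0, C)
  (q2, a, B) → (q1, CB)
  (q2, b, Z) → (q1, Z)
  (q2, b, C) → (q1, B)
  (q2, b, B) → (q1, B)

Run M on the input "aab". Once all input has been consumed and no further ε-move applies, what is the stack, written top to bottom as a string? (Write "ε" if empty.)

CZ

(q0, aab, Z)
  read a, top Z: go to q2, push CZ → (q2, ab, CZ)
  read a, top C: go to q0, push C → (q0, b, CZ)
  ε-move, top C: go to q1, push BC → (q1, b, BCZ)
  read b, top B: go to q1, push ε → (q1, ε, CZ)
All input consumed in state q1 with stack CZ.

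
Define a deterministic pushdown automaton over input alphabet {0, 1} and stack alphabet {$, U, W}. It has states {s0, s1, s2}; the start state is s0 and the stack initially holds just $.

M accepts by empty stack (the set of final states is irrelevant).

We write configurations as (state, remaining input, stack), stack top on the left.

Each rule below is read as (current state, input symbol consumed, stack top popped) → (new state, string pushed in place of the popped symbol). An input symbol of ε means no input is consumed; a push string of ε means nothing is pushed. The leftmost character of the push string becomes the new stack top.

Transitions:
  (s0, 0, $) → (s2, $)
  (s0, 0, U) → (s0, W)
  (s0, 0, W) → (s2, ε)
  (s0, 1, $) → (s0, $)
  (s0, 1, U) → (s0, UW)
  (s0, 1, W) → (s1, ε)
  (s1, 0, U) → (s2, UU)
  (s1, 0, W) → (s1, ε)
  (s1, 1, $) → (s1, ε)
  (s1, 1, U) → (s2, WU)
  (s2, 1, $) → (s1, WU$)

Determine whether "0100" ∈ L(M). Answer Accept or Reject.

(s0, 0100, $)
  read 0, top $: go to s2, push $ → (s2, 100, $)
  read 1, top $: go to s1, push WU$ → (s1, 00, WU$)
  read 0, top W: go to s1, push ε → (s1, 0, U$)
  read 0, top U: go to s2, push UU → (s2, ε, UU$)
All input consumed; stack is UU$, not empty, and no further ε-move applies.

Reject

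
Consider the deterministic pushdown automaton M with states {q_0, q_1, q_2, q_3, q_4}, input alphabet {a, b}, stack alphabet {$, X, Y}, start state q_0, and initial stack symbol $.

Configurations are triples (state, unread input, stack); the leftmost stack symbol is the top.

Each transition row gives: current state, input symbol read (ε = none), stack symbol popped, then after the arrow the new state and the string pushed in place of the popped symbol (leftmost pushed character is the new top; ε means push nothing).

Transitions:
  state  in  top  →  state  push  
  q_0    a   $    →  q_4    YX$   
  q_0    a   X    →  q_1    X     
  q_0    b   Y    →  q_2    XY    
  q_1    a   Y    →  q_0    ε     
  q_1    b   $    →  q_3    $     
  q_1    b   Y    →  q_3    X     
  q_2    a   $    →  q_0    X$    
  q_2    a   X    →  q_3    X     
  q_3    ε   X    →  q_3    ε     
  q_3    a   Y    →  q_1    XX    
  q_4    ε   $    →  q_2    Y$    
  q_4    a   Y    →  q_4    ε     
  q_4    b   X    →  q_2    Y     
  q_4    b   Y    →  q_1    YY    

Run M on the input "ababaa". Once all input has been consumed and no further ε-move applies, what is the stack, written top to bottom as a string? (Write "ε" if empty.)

XXX$

(q_0, ababaa, $)
  read a, top $: go to q_4, push YX$ → (q_4, babaa, YX$)
  read b, top Y: go to q_1, push YY → (q_1, abaa, YYX$)
  read a, top Y: go to q_0, push ε → (q_0, baa, YX$)
  read b, top Y: go to q_2, push XY → (q_2, aa, XYX$)
  read a, top X: go to q_3, push X → (q_3, a, XYX$)
  ε-move, top X: go to q_3, push ε → (q_3, a, YX$)
  read a, top Y: go to q_1, push XX → (q_1, ε, XXX$)
All input consumed in state q_1 with stack XXX$.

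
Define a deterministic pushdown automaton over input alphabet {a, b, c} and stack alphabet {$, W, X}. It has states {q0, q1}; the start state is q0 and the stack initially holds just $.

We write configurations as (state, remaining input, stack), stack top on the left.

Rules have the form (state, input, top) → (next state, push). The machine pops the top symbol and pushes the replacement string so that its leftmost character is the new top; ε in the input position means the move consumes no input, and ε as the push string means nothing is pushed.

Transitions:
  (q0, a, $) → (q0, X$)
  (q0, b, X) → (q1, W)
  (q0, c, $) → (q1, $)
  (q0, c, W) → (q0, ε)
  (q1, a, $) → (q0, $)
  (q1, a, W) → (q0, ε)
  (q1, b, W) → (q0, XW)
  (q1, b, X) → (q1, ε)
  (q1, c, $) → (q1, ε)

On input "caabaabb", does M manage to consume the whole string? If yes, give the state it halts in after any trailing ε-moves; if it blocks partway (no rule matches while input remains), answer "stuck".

q0

(q0, caabaabb, $)
  read c, top $: go to q1, push $ → (q1, aabaabb, $)
  read a, top $: go to q0, push $ → (q0, abaabb, $)
  read a, top $: go to q0, push X$ → (q0, baabb, X$)
  read b, top X: go to q1, push W → (q1, aabb, W$)
  read a, top W: go to q0, push ε → (q0, abb, $)
  read a, top $: go to q0, push X$ → (q0, bb, X$)
  read b, top X: go to q1, push W → (q1, b, W$)
  read b, top W: go to q0, push XW → (q0, ε, XW$)
All input consumed; M is in state q0.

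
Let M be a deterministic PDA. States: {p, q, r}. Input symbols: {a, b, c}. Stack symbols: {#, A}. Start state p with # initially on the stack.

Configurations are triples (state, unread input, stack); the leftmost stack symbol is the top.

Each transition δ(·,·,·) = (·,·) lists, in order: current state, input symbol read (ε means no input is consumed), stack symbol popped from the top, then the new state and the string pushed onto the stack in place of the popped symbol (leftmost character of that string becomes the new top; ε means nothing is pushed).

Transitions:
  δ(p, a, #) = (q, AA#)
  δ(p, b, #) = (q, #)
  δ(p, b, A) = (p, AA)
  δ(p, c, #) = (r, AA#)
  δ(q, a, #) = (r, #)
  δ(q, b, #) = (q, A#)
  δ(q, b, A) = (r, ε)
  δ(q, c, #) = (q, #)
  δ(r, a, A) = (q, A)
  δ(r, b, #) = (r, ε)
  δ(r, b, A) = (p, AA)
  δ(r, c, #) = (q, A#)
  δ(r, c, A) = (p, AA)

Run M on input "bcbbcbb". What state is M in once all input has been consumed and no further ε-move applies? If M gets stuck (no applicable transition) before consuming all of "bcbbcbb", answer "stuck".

r

(p, bcbbcbb, #)
  read b, top #: go to q, push # → (q, cbbcbb, #)
  read c, top #: go to q, push # → (q, bbcbb, #)
  read b, top #: go to q, push A# → (q, bcbb, A#)
  read b, top A: go to r, push ε → (r, cbb, #)
  read c, top #: go to q, push A# → (q, bb, A#)
  read b, top A: go to r, push ε → (r, b, #)
  read b, top #: go to r, push ε → (r, ε, ε)
All input consumed; M is in state r.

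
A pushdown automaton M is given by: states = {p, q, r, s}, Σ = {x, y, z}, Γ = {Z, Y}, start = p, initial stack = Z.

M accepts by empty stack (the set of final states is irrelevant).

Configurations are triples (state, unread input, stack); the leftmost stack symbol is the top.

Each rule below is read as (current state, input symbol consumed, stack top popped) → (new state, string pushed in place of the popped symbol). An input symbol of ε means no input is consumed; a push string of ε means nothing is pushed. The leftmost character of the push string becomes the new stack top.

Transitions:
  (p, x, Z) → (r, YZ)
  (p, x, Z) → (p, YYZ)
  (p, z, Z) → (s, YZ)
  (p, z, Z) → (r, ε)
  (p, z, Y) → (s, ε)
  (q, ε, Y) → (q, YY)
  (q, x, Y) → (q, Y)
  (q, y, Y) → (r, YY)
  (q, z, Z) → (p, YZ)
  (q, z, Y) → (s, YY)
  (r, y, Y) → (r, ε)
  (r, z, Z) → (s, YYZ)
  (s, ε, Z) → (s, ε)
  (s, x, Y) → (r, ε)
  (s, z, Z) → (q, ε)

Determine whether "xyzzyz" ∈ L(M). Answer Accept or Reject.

No computation consumes all input and empties the stack.

Reject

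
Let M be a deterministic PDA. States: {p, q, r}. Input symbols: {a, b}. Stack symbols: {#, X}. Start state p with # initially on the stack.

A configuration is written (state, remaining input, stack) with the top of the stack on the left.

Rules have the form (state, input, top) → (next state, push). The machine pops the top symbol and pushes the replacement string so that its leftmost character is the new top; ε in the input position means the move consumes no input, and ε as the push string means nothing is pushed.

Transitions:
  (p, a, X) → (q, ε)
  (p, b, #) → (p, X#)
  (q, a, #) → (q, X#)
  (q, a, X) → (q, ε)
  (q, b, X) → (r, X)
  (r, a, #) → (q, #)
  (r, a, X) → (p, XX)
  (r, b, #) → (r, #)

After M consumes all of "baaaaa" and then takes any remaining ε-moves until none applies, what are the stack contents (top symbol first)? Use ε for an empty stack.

(p, baaaaa, #)
  read b, top #: go to p, push X# → (p, aaaaa, X#)
  read a, top X: go to q, push ε → (q, aaaa, #)
  read a, top #: go to q, push X# → (q, aaa, X#)
  read a, top X: go to q, push ε → (q, aa, #)
  read a, top #: go to q, push X# → (q, a, X#)
  read a, top X: go to q, push ε → (q, ε, #)
All input consumed in state q with stack #.

#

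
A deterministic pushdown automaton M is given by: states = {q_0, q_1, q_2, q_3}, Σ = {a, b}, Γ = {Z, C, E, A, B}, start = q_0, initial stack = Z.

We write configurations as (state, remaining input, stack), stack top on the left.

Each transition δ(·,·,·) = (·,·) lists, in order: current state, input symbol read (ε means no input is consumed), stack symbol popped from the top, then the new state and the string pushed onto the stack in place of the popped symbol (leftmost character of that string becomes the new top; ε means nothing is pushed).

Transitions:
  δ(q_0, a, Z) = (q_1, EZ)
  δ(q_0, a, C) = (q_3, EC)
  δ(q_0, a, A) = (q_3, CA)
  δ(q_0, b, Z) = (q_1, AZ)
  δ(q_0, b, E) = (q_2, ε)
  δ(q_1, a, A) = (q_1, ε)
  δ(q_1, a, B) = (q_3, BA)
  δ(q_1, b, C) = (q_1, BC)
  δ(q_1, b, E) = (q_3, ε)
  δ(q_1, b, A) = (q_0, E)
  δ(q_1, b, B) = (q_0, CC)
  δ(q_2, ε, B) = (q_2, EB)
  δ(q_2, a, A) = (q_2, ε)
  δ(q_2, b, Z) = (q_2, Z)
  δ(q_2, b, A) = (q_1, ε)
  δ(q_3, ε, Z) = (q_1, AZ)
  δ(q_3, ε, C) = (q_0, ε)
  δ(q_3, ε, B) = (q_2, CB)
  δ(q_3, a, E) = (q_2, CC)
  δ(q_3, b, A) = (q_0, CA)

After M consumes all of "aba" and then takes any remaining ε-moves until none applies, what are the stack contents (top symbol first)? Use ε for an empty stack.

Z

(q_0, aba, Z) ⊢ (q_1, ba, EZ) ⊢ (q_3, a, Z) ⊢ (q_1, a, AZ) ⊢ (q_1, ε, Z)
All input consumed in state q_1 with stack Z.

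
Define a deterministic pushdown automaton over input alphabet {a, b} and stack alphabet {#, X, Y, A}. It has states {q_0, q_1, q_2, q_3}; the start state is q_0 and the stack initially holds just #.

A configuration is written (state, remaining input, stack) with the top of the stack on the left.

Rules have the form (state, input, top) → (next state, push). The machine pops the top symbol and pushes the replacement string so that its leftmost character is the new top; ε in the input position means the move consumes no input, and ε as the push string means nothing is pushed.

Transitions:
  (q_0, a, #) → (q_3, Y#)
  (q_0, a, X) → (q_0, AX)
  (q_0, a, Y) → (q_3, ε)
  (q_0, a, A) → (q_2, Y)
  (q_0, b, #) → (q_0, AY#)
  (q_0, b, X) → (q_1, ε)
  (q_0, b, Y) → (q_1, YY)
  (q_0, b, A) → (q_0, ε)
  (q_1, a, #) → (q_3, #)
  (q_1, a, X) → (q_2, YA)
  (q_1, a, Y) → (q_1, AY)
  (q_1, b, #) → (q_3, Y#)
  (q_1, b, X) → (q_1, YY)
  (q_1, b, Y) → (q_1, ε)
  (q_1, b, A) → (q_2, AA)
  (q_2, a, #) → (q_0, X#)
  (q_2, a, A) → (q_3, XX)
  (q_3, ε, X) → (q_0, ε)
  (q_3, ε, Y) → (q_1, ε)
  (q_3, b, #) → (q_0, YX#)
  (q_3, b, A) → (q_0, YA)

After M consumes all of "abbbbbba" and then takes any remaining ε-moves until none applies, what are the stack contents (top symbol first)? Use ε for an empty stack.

(q_0, abbbbbba, #)
  read a, top #: go to q_3, push Y# → (q_3, bbbbbba, Y#)
  ε-move, top Y: go to q_1, push ε → (q_1, bbbbbba, #)
  read b, top #: go to q_3, push Y# → (q_3, bbbbba, Y#)
  ε-move, top Y: go to q_1, push ε → (q_1, bbbbba, #)
  read b, top #: go to q_3, push Y# → (q_3, bbbba, Y#)
  ε-move, top Y: go to q_1, push ε → (q_1, bbbba, #)
  read b, top #: go to q_3, push Y# → (q_3, bbba, Y#)
  ε-move, top Y: go to q_1, push ε → (q_1, bbba, #)
  read b, top #: go to q_3, push Y# → (q_3, bba, Y#)
  ε-move, top Y: go to q_1, push ε → (q_1, bba, #)
  read b, top #: go to q_3, push Y# → (q_3, ba, Y#)
  ε-move, top Y: go to q_1, push ε → (q_1, ba, #)
  read b, top #: go to q_3, push Y# → (q_3, a, Y#)
  ε-move, top Y: go to q_1, push ε → (q_1, a, #)
  read a, top #: go to q_3, push # → (q_3, ε, #)
All input consumed in state q_3 with stack #.

#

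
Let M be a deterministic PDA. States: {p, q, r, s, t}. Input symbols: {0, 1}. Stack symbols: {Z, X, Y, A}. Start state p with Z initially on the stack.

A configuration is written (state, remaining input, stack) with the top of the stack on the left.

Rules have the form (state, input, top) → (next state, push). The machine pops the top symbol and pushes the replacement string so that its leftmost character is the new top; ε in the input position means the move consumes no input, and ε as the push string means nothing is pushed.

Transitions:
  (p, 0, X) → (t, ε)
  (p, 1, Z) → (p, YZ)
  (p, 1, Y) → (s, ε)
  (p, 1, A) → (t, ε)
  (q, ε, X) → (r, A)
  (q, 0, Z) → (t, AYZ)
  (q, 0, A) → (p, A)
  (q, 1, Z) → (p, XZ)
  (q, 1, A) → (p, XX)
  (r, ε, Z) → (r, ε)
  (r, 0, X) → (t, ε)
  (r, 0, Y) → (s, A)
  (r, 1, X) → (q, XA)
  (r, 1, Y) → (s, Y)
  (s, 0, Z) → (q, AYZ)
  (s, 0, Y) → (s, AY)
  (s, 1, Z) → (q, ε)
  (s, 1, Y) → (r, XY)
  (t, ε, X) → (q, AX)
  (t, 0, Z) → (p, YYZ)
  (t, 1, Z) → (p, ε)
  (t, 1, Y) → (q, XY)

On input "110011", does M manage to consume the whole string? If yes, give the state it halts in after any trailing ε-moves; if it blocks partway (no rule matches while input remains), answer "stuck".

(p, 110011, Z) ⊢ (p, 10011, YZ) ⊢ (s, 0011, Z) ⊢ (q, 011, AYZ) ⊢ (p, 11, AYZ) ⊢ (t, 1, YZ) ⊢ (q, ε, XYZ) ⊢ (r, ε, AYZ)
All input consumed; M is in state r.

r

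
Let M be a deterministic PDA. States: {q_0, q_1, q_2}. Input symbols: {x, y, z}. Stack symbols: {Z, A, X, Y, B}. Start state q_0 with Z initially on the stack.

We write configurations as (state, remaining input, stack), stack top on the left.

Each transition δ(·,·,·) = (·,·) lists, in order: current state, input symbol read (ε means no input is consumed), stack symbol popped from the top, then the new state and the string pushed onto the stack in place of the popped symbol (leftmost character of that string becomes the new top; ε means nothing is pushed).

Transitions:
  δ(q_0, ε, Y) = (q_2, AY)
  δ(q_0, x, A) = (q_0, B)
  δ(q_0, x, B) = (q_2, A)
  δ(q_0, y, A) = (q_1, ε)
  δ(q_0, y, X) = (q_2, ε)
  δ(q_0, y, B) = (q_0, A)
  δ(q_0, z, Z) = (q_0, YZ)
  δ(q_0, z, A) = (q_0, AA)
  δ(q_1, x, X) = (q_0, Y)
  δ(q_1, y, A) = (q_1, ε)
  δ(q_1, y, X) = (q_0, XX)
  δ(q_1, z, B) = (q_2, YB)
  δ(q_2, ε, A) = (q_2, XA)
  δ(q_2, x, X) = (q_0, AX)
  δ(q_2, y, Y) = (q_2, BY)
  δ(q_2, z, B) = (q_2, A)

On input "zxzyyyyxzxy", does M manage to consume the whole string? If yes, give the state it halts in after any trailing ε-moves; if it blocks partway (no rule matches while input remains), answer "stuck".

q_0

(q_0, zxzyyyyxzxy, Z)
  read z, top Z: go to q_0, push YZ → (q_0, xzyyyyxzxy, YZ)
  ε-move, top Y: go to q_2, push AY → (q_2, xzyyyyxzxy, AYZ)
  ε-move, top A: go to q_2, push XA → (q_2, xzyyyyxzxy, XAYZ)
  read x, top X: go to q_0, push AX → (q_0, zyyyyxzxy, AXAYZ)
  read z, top A: go to q_0, push AA → (q_0, yyyyxzxy, AAXAYZ)
  read y, top A: go to q_1, push ε → (q_1, yyyxzxy, AXAYZ)
  read y, top A: go to q_1, push ε → (q_1, yyxzxy, XAYZ)
  read y, top X: go to q_0, push XX → (q_0, yxzxy, XXAYZ)
  read y, top X: go to q_2, push ε → (q_2, xzxy, XAYZ)
  read x, top X: go to q_0, push AX → (q_0, zxy, AXAYZ)
  read z, top A: go to q_0, push AA → (q_0, xy, AAXAYZ)
  read x, top A: go to q_0, push B → (q_0, y, BAXAYZ)
  read y, top B: go to q_0, push A → (q_0, ε, AAXAYZ)
All input consumed; M is in state q_0.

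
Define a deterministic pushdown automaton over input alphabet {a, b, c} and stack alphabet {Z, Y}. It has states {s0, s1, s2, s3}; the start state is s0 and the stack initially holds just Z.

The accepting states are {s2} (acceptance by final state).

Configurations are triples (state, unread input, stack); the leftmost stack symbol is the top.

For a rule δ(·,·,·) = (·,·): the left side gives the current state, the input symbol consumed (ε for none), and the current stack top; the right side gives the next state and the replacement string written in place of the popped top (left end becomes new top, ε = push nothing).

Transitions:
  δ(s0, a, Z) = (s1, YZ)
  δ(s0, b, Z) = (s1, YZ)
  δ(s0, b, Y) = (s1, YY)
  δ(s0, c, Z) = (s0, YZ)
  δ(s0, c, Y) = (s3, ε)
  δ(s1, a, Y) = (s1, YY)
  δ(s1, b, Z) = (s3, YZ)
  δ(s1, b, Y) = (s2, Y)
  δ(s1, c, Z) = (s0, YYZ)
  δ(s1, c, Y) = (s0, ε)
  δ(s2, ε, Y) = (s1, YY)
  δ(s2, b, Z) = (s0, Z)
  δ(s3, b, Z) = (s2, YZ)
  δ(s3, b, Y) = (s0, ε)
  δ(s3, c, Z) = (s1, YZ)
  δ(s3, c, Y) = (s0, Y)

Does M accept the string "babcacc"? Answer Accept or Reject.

(s0, babcacc, Z)
  read b, top Z: go to s1, push YZ → (s1, abcacc, YZ)
  read a, top Y: go to s1, push YY → (s1, bcacc, YYZ)
  read b, top Y: go to s2, push Y → (s2, cacc, YYZ)
  ε-move, top Y: go to s1, push YY → (s1, cacc, YYYZ)
  read c, top Y: go to s0, push ε → (s0, acc, YYZ)
No transition applies at (s0, acc, YYZ); input not fully consumed.

Reject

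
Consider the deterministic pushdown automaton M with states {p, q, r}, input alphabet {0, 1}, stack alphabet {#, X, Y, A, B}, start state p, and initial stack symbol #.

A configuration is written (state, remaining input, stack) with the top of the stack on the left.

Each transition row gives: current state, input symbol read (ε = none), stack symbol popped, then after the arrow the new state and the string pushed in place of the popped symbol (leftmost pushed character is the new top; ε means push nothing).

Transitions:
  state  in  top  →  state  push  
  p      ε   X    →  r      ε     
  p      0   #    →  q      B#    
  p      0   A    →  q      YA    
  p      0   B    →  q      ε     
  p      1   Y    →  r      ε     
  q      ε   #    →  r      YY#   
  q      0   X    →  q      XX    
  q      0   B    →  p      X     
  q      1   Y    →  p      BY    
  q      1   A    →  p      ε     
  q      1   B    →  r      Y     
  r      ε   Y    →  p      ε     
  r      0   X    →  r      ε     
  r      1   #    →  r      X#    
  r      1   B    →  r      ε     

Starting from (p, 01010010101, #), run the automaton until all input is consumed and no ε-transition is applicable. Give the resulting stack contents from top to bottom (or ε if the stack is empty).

X#

(p, 01010010101, #)
  read 0, top #: go to q, push B# → (q, 1010010101, B#)
  read 1, top B: go to r, push Y → (r, 010010101, Y#)
  ε-move, top Y: go to p, push ε → (p, 010010101, #)
  read 0, top #: go to q, push B# → (q, 10010101, B#)
  read 1, top B: go to r, push Y → (r, 0010101, Y#)
  ε-move, top Y: go to p, push ε → (p, 0010101, #)
  read 0, top #: go to q, push B# → (q, 010101, B#)
  read 0, top B: go to p, push X → (p, 10101, X#)
  ε-move, top X: go to r, push ε → (r, 10101, #)
  read 1, top #: go to r, push X# → (r, 0101, X#)
  read 0, top X: go to r, push ε → (r, 101, #)
  read 1, top #: go to r, push X# → (r, 01, X#)
  read 0, top X: go to r, push ε → (r, 1, #)
  read 1, top #: go to r, push X# → (r, ε, X#)
All input consumed in state r with stack X#.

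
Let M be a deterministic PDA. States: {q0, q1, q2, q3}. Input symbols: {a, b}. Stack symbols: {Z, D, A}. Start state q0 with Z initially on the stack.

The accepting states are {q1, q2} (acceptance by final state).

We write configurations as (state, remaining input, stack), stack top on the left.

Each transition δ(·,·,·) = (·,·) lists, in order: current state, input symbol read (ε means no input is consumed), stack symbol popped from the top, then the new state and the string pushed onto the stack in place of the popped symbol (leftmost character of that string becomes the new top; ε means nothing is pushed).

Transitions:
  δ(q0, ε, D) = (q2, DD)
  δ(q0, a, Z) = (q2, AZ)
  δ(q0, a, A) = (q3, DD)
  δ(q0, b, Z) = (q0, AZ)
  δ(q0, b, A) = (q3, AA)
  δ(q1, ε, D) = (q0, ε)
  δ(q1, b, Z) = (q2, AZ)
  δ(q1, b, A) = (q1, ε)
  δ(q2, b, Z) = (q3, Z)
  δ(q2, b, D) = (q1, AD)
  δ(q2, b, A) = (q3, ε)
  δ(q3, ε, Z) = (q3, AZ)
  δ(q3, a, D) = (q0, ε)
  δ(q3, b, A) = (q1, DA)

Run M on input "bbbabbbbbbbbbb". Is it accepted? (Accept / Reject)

(q0, bbbabbbbbbbbbb, Z) ⊢ (q0, bbabbbbbbbbbb, AZ) ⊢ (q3, babbbbbbbbbb, AAZ) ⊢ (q1, abbbbbbbbbb, DAAZ) ⊢ (q0, abbbbbbbbbb, AAZ) ⊢ (q3, bbbbbbbbbb, DDAZ)
No transition applies at (q3, bbbbbbbbbb, DDAZ); input not fully consumed.

Reject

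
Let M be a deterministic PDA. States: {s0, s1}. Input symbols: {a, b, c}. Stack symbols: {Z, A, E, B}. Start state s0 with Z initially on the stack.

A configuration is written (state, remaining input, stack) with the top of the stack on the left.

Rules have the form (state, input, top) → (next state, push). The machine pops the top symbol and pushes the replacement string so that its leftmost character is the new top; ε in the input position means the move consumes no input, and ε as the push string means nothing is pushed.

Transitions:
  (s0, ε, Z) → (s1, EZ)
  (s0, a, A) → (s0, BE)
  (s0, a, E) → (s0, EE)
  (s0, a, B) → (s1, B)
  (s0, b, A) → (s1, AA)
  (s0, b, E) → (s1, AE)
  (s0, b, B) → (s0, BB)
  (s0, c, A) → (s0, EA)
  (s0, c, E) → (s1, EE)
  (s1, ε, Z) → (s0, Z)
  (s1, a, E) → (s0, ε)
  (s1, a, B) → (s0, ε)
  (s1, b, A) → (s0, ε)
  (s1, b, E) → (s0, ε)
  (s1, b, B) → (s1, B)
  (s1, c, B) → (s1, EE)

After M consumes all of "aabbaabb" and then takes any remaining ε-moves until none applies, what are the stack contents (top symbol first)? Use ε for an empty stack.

(s0, aabbaabb, Z)
  ε-move, top Z: go to s1, push EZ → (s1, aabbaabb, EZ)
  read a, top E: go to s0, push ε → (s0, abbaabb, Z)
  ε-move, top Z: go to s1, push EZ → (s1, abbaabb, EZ)
  read a, top E: go to s0, push ε → (s0, bbaabb, Z)
  ε-move, top Z: go to s1, push EZ → (s1, bbaabb, EZ)
  read b, top E: go to s0, push ε → (s0, baabb, Z)
  ε-move, top Z: go to s1, push EZ → (s1, baabb, EZ)
  read b, top E: go to s0, push ε → (s0, aabb, Z)
  ε-move, top Z: go to s1, push EZ → (s1, aabb, EZ)
  read a, top E: go to s0, push ε → (s0, abb, Z)
  ε-move, top Z: go to s1, push EZ → (s1, abb, EZ)
  read a, top E: go to s0, push ε → (s0, bb, Z)
  ε-move, top Z: go to s1, push EZ → (s1, bb, EZ)
  read b, top E: go to s0, push ε → (s0, b, Z)
  ε-move, top Z: go to s1, push EZ → (s1, b, EZ)
  read b, top E: go to s0, push ε → (s0, ε, Z)
  ε-move, top Z: go to s1, push EZ → (s1, ε, EZ)
All input consumed in state s1 with stack EZ.

EZ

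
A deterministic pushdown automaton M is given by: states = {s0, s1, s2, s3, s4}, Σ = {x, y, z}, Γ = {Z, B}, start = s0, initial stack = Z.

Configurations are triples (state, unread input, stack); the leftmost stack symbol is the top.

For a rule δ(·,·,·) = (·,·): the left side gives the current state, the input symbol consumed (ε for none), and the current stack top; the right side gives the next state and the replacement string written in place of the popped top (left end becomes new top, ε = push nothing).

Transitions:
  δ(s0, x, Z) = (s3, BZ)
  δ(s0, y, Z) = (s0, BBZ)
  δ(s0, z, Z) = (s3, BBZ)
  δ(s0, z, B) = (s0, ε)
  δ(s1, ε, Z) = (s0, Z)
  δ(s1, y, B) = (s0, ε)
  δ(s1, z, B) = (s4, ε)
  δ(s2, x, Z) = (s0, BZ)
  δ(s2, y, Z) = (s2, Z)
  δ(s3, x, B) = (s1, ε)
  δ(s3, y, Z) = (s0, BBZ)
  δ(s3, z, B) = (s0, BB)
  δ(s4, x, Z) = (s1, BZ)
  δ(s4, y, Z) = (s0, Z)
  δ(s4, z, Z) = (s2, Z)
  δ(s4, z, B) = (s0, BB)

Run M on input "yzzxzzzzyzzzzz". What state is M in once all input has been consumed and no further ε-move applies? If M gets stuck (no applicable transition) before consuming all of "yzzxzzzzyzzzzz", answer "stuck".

stuck

(s0, yzzxzzzzyzzzzz, Z)
  read y, top Z: go to s0, push BBZ → (s0, zzxzzzzyzzzzz, BBZ)
  read z, top B: go to s0, push ε → (s0, zxzzzzyzzzzz, BZ)
  read z, top B: go to s0, push ε → (s0, xzzzzyzzzzz, Z)
  read x, top Z: go to s3, push BZ → (s3, zzzzyzzzzz, BZ)
  read z, top B: go to s0, push BB → (s0, zzzyzzzzz, BBZ)
  read z, top B: go to s0, push ε → (s0, zzyzzzzz, BZ)
  read z, top B: go to s0, push ε → (s0, zyzzzzz, Z)
  read z, top Z: go to s3, push BBZ → (s3, yzzzzz, BBZ)
No transition for (s3, y, top B); M blocks with input yzzzzz remaining.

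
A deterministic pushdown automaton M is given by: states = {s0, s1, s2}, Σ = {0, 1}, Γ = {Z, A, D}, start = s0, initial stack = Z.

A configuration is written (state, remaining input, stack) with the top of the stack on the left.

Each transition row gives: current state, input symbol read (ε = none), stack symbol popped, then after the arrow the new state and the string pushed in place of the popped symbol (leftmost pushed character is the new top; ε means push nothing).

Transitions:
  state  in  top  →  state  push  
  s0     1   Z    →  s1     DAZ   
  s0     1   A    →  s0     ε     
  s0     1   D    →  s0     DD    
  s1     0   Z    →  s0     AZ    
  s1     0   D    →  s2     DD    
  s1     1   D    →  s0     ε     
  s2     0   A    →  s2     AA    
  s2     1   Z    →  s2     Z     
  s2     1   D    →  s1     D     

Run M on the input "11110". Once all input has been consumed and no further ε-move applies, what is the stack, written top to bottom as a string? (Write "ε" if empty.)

DDAZ

(s0, 11110, Z)
  read 1, top Z: go to s1, push DAZ → (s1, 1110, DAZ)
  read 1, top D: go to s0, push ε → (s0, 110, AZ)
  read 1, top A: go to s0, push ε → (s0, 10, Z)
  read 1, top Z: go to s1, push DAZ → (s1, 0, DAZ)
  read 0, top D: go to s2, push DD → (s2, ε, DDAZ)
All input consumed in state s2 with stack DDAZ.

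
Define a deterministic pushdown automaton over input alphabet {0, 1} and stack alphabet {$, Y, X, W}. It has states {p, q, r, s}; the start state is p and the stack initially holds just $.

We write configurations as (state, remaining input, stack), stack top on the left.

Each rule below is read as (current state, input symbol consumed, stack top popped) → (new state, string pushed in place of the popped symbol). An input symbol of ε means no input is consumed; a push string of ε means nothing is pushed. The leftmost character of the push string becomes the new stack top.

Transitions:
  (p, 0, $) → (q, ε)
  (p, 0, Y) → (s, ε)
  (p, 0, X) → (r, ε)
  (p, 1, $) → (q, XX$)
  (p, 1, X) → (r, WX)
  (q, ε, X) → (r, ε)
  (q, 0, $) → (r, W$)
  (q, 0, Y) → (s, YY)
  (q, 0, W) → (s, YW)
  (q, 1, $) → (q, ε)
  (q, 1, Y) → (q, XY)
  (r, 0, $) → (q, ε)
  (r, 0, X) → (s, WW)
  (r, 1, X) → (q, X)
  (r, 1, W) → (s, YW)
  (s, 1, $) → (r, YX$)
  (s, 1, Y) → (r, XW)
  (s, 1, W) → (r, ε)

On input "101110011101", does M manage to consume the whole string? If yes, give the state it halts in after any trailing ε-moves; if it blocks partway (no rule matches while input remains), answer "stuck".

stuck

(p, 101110011101, $)
  read 1, top $: go to q, push XX$ → (q, 01110011101, XX$)
  ε-move, top X: go to r, push ε → (r, 01110011101, X$)
  read 0, top X: go to s, push WW → (s, 1110011101, WW$)
  read 1, top W: go to r, push ε → (r, 110011101, W$)
  read 1, top W: go to s, push YW → (s, 10011101, YW$)
  read 1, top Y: go to r, push XW → (r, 0011101, XWW$)
  read 0, top X: go to s, push WW → (s, 011101, WWWW$)
No transition for (s, 0, top W); M blocks with input 011101 remaining.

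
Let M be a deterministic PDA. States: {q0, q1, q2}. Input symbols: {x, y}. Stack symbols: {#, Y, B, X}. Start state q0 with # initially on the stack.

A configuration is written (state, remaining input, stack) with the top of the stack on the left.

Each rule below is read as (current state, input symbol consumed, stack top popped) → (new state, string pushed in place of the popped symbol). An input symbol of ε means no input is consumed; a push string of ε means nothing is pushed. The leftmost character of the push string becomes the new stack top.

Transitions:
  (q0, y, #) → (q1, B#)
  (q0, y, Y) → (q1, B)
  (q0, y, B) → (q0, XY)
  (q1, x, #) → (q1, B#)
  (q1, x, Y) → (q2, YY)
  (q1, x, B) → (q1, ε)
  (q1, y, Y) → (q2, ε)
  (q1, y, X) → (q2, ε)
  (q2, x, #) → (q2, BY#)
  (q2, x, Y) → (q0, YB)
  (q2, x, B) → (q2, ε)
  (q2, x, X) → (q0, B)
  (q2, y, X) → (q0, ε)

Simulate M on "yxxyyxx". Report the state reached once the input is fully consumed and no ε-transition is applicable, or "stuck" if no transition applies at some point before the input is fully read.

(q0, yxxyyxx, #)
  read y, top #: go to q1, push B# → (q1, xxyyxx, B#)
  read x, top B: go to q1, push ε → (q1, xyyxx, #)
  read x, top #: go to q1, push B# → (q1, yyxx, B#)
No transition for (q1, y, top B); M blocks with input yyxx remaining.

stuck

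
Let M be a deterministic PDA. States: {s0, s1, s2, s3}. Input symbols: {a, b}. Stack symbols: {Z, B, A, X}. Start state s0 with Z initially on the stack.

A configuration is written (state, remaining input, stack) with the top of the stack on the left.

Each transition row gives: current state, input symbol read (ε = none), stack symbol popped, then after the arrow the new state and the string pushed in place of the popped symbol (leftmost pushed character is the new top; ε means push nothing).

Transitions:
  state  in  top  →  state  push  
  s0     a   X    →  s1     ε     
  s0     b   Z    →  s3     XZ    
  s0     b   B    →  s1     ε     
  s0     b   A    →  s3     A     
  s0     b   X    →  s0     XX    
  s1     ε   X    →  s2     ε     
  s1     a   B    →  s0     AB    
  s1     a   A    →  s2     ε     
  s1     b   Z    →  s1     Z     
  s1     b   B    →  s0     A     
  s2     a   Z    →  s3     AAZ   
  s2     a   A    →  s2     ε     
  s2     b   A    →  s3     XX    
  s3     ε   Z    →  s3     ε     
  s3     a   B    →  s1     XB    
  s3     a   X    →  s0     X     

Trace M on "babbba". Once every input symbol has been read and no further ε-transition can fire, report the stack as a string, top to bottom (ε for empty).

(s0, babbba, Z)
  read b, top Z: go to s3, push XZ → (s3, abbba, XZ)
  read a, top X: go to s0, push X → (s0, bbba, XZ)
  read b, top X: go to s0, push XX → (s0, bba, XXZ)
  read b, top X: go to s0, push XX → (s0, ba, XXXZ)
  read b, top X: go to s0, push XX → (s0, a, XXXXZ)
  read a, top X: go to s1, push ε → (s1, ε, XXXZ)
  ε-move, top X: go to s2, push ε → (s2, ε, XXZ)
All input consumed in state s2 with stack XXZ.

XXZ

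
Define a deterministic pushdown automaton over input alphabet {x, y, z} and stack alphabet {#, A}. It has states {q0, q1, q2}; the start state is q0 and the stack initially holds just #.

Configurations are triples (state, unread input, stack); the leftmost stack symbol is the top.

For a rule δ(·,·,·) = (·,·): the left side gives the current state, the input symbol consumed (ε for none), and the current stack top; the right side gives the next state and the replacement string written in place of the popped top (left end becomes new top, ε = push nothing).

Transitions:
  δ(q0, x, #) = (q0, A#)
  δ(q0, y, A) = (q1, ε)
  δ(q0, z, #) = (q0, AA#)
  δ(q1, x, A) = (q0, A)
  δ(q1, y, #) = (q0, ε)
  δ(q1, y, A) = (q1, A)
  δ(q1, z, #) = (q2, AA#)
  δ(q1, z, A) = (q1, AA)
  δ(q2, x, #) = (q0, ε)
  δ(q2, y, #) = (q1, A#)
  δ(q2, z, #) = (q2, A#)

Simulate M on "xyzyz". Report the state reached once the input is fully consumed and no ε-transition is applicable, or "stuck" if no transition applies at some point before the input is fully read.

(q0, xyzyz, #)
  read x, top #: go to q0, push A# → (q0, yzyz, A#)
  read y, top A: go to q1, push ε → (q1, zyz, #)
  read z, top #: go to q2, push AA# → (q2, yz, AA#)
No transition for (q2, y, top A); M blocks with input yz remaining.

stuck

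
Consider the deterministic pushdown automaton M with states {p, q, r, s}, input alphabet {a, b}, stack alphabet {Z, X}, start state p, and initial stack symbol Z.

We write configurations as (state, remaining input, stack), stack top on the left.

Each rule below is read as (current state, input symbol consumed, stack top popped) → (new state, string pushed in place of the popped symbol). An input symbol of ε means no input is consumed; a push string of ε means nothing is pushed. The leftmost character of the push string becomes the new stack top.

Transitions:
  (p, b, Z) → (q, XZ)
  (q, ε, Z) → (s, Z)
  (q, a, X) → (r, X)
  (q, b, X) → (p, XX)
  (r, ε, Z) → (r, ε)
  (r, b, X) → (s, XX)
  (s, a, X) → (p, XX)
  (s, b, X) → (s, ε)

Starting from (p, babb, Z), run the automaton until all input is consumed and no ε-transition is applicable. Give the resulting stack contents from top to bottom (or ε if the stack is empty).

(p, babb, Z) ⊢ (q, abb, XZ) ⊢ (r, bb, XZ) ⊢ (s, b, XXZ) ⊢ (s, ε, XZ)
All input consumed in state s with stack XZ.

XZ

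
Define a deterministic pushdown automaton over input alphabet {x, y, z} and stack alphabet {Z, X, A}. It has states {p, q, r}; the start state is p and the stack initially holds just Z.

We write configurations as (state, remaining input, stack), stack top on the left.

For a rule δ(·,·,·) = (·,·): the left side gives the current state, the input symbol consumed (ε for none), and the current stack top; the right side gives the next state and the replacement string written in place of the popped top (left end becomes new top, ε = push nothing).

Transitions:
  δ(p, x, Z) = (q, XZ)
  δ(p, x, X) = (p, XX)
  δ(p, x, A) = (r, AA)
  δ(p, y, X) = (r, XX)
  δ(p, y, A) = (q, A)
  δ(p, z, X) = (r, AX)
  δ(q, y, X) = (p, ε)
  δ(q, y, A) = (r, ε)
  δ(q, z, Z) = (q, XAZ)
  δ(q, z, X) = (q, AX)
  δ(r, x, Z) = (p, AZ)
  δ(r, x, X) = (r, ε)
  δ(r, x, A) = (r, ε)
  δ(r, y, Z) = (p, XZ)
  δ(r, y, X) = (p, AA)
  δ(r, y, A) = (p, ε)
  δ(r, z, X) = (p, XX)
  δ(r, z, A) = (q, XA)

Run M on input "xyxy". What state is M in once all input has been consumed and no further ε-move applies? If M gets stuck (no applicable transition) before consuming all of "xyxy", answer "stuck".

(p, xyxy, Z)
  read x, top Z: go to q, push XZ → (q, yxy, XZ)
  read y, top X: go to p, push ε → (p, xy, Z)
  read x, top Z: go to q, push XZ → (q, y, XZ)
  read y, top X: go to p, push ε → (p, ε, Z)
All input consumed; M is in state p.

p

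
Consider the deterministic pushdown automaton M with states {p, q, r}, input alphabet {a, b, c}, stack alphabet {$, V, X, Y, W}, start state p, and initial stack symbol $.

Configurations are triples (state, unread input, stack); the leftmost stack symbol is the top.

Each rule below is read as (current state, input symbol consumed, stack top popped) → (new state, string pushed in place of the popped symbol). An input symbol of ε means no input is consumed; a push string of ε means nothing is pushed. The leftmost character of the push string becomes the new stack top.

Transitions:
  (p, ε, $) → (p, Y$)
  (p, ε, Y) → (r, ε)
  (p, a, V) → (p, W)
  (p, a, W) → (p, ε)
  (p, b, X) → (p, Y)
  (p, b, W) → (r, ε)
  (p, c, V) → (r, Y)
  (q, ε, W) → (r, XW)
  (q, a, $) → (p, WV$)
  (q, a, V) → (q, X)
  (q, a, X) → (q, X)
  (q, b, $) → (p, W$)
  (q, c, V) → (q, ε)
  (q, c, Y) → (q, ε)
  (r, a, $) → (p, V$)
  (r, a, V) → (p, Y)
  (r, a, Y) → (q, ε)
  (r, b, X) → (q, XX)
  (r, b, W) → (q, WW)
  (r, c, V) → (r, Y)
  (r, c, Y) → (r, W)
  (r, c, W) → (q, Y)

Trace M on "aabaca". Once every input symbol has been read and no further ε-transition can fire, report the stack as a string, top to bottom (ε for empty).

(p, aabaca, $) ⊢ (p, aabaca, Y$) ⊢ (r, aabaca, $) ⊢ (p, abaca, V$) ⊢ (p, baca, W$) ⊢ (r, aca, $) ⊢ (p, ca, V$) ⊢ (r, a, Y$) ⊢ (q, ε, $)
All input consumed in state q with stack $.

$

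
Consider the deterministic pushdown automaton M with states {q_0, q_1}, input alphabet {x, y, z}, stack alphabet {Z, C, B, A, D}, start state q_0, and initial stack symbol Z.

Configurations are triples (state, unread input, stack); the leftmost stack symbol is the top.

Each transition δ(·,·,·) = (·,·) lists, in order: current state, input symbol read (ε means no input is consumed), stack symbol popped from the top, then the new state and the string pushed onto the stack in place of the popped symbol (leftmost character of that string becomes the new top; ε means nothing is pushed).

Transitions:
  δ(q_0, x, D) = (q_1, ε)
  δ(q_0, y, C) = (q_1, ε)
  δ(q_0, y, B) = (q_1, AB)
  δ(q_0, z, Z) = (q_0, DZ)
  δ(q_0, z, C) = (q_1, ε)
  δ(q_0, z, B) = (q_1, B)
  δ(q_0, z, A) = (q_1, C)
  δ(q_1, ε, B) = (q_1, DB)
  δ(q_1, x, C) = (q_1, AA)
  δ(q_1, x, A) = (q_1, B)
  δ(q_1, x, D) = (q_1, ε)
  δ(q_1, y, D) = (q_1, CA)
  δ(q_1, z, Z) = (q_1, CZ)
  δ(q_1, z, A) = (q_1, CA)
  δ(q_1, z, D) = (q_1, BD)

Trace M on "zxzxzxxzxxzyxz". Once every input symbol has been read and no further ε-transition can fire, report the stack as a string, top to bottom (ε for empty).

(q_0, zxzxzxxzxxzyxz, Z)
  read z, top Z: go to q_0, push DZ → (q_0, xzxzxxzxxzyxz, DZ)
  read x, top D: go to q_1, push ε → (q_1, zxzxxzxxzyxz, Z)
  read z, top Z: go to q_1, push CZ → (q_1, xzxxzxxzyxz, CZ)
  read x, top C: go to q_1, push AA → (q_1, zxxzxxzyxz, AAZ)
  read z, top A: go to q_1, push CA → (q_1, xxzxxzyxz, CAAZ)
  read x, top C: go to q_1, push AA → (q_1, xzxxzyxz, AAAAZ)
  read x, top A: go to q_1, push B → (q_1, zxxzyxz, BAAAZ)
  ε-move, top B: go to q_1, push DB → (q_1, zxxzyxz, DBAAAZ)
  read z, top D: go to q_1, push BD → (q_1, xxzyxz, BDBAAAZ)
  ε-move, top B: go to q_1, push DB → (q_1, xxzyxz, DBDBAAAZ)
  read x, top D: go to q_1, push ε → (q_1, xzyxz, BDBAAAZ)
  ε-move, top B: go to q_1, push DB → (q_1, xzyxz, DBDBAAAZ)
  read x, top D: go to q_1, push ε → (q_1, zyxz, BDBAAAZ)
  ε-move, top B: go to q_1, push DB → (q_1, zyxz, DBDBAAAZ)
  read z, top D: go to q_1, push BD → (q_1, yxz, BDBDBAAAZ)
  ε-move, top B: go to q_1, push DB → (q_1, yxz, DBDBDBAAAZ)
  read y, top D: go to q_1, push CA → (q_1, xz, CABDBDBAAAZ)
  read x, top C: go to q_1, push AA → (q_1, z, AAABDBDBAAAZ)
  read z, top A: go to q_1, push CA → (q_1, ε, CAAABDBDBAAAZ)
All input consumed in state q_1 with stack CAAABDBDBAAAZ.

CAAABDBDBAAAZ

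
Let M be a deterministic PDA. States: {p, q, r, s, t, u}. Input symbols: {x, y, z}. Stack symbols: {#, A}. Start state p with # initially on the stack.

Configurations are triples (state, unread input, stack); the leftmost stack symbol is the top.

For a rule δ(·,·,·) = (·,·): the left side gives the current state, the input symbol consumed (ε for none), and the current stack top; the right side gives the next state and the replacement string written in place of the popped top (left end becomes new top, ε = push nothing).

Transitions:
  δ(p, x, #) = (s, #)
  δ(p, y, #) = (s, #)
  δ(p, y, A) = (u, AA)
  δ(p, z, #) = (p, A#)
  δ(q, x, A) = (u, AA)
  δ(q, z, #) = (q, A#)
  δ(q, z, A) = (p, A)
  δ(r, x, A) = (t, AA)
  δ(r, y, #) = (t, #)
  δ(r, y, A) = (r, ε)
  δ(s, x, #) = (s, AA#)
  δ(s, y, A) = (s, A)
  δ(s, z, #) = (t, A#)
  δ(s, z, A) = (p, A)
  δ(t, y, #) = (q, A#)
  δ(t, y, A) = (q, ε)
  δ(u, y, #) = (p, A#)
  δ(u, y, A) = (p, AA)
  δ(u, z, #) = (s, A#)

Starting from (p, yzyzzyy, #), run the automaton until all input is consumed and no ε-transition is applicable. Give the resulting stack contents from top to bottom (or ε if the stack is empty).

(p, yzyzzyy, #)
  read y, top #: go to s, push # → (s, zyzzyy, #)
  read z, top #: go to t, push A# → (t, yzzyy, A#)
  read y, top A: go to q, push ε → (q, zzyy, #)
  read z, top #: go to q, push A# → (q, zyy, A#)
  read z, top A: go to p, push A → (p, yy, A#)
  read y, top A: go to u, push AA → (u, y, AA#)
  read y, top A: go to p, push AA → (p, ε, AAA#)
All input consumed in state p with stack AAA#.

AAA#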